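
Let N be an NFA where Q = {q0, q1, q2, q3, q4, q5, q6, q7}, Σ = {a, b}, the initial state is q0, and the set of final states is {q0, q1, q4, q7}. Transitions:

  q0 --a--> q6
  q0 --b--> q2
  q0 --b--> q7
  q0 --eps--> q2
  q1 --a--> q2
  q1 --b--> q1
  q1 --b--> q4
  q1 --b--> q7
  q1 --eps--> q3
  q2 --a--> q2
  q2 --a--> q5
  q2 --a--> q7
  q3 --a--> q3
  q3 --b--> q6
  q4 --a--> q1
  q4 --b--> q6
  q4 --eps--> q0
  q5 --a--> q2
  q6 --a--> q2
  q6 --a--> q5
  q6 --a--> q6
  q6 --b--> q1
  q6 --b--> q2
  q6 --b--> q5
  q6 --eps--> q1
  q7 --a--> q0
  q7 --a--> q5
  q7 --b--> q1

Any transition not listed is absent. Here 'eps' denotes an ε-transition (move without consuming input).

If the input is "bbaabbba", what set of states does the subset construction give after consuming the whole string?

{q0, q1, q2, q3, q5, q6, q7}

Start: ε-closure({q0}) = {q0, q2}.
Read 'b': q0→{q2, q7}, q2→∅; now {q2, q7}.
Read 'b': q2→∅, q7→{q1}; union {q1}; ε-closure = {q1, q3}.
Read 'a': q1→{q2}, q3→{q3}; now {q2, q3}.
Read 'a': q2→{q2, q5, q7}, q3→{q3}; now {q2, q3, q5, q7}.
Read 'b': q2→∅, q3→{q6}, q5→∅, q7→{q1}; union {q1, q6}; ε-closure = {q1, q3, q6}.
Read 'b': q1→{q1, q4, q7}, q3→{q6}, q6→{q1, q2, q5}; union {q1, q2, q4, q5, q6, q7}; ε-closure = {q0, q1, q2, q3, q4, q5, q6, q7}.
Read 'b': q0→{q2, q7}, q1→{q1, q4, q7}, q2→∅, q3→{q6}, q4→{q6}, q5→∅, q6→{q1, q2, q5}, q7→{q1}; union {q1, q2, q4, q5, q6, q7}; ε-closure = {q0, q1, q2, q3, q4, q5, q6, q7}.
Read 'a': q0→{q6}, q1→{q2}, q2→{q2, q5, q7}, q3→{q3}, q4→{q1}, q5→{q2}, q6→{q2, q5, q6}, q7→{q0, q5}; now {q0, q1, q2, q3, q5, q6, q7}.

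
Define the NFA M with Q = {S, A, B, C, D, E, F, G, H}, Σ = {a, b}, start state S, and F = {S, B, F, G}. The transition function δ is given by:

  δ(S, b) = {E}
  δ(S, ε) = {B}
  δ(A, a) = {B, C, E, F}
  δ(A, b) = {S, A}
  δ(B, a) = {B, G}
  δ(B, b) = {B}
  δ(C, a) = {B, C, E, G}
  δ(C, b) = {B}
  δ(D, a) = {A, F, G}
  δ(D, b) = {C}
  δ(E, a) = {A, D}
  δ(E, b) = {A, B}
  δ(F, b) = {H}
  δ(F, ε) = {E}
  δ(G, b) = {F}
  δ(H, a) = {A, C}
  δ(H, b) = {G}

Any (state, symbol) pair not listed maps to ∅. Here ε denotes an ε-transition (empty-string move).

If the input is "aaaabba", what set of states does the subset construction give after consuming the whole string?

{A, B, C, E, F, G}

Start: ε-closure({S}) = {S, B}.
Read 'a': S→∅, B→{B, G}; now {B, G}.
Read 'a': B→{B, G}, G→∅; now {B, G}.
Read 'a': B→{B, G}, G→∅; now {B, G}.
Read 'a': B→{B, G}, G→∅; now {B, G}.
Read 'b': B→{B}, G→{F}; union {B, F}; ε-closure = {B, E, F}.
Read 'b': B→{B}, E→{A, B}, F→{H}; now {A, B, H}.
Read 'a': A→{B, C, E, F}, B→{B, G}, H→{A, C}; now {A, B, C, E, F, G}.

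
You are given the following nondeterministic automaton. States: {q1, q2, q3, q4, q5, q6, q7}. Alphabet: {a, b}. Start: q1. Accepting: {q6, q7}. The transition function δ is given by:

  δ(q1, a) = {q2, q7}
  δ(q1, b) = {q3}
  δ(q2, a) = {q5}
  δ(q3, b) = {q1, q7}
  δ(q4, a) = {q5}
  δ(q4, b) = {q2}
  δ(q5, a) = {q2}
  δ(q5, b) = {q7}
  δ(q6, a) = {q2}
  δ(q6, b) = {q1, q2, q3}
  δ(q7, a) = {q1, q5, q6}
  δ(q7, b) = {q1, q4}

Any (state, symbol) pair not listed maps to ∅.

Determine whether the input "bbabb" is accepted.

Yes

Start in {q1}.
Read 'b': {q1} → {q3}.
Read 'b': {q3} → {q1, q7}.
Read 'a': {q1, q7} → {q1, q2, q5, q6, q7}.
Read 'b': {q1, q2, q5, q6, q7} → {q1, q2, q3, q4, q7}.
Read 'b': {q1, q2, q3, q4, q7} → {q1, q2, q3, q4, q7}.
The final set {q1, q2, q3, q4, q7} contains the accepting state q7.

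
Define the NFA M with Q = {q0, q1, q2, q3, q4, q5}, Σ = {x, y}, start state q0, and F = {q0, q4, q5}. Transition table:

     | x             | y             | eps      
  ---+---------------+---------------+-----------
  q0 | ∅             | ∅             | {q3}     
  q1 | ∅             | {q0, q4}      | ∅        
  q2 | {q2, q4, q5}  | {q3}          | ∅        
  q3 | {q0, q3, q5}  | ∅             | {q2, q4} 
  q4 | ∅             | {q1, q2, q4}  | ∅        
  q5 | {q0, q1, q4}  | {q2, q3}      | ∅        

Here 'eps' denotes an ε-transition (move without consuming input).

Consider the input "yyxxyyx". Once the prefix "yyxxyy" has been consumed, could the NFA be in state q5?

Start: ε-closure({q0}) = {q0, q2, q3, q4}.
Read 'y': {q0, q2, q3, q4} → {q1, q2, q3, q4}.
Read 'y': {q1, q2, q3, q4} → {q0, q1, q2, q3, q4}.
Read 'x': {q0, q1, q2, q3, q4} → {q0, q2, q3, q4, q5}.
Read 'x': {q0, q2, q3, q4, q5} → {q0, q1, q2, q3, q4, q5}.
Read 'y': {q0, q1, q2, q3, q4, q5} → {q0, q1, q2, q3, q4}.
Read 'y': {q0, q1, q2, q3, q4} → {q0, q1, q2, q3, q4}.
State q5 is not in {q0, q1, q2, q3, q4}.

No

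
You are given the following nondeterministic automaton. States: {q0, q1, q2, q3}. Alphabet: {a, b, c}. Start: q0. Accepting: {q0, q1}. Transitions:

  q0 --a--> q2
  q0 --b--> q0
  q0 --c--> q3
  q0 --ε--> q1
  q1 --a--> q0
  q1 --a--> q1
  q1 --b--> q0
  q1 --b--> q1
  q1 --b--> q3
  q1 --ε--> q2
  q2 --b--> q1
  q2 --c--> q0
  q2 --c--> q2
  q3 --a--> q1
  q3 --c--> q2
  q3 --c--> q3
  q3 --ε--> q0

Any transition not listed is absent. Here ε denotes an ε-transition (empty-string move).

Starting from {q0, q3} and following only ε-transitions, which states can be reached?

Begin with {q0, q3}.
ε-move q0 → q1; add q1.
ε-move q1 → q2; add q2.

{q0, q1, q2, q3}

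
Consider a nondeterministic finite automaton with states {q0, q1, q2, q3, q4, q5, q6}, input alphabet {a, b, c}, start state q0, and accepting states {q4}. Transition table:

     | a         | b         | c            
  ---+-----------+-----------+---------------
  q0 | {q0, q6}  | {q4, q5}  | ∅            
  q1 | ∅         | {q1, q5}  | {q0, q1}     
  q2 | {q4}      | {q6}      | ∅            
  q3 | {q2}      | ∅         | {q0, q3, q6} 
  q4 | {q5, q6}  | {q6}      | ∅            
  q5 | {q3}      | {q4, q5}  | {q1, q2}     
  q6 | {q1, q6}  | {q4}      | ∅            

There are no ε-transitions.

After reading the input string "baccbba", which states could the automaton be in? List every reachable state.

Start in {q0}.
Read 'b': {q0} → {q4, q5}.
Read 'a': {q4, q5} → {q3, q5, q6}.
Read 'c': {q3, q5, q6} → {q0, q1, q2, q3, q6}.
Read 'c': {q0, q1, q2, q3, q6} → {q0, q1, q3, q6}.
Read 'b': {q0, q1, q3, q6} → {q1, q4, q5}.
Read 'b': {q1, q4, q5} → {q1, q4, q5, q6}.
Read 'a': {q1, q4, q5, q6} → {q1, q3, q5, q6}.

{q1, q3, q5, q6}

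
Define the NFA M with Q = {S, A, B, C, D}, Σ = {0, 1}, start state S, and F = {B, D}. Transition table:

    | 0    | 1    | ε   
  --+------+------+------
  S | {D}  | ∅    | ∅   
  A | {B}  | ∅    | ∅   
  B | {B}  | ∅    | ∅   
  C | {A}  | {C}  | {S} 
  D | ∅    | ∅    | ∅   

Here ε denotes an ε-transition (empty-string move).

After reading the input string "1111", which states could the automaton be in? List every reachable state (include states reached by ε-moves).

Start in {S}.
Read '1': S→∅; now ∅.
The set is empty and remains empty for the remaining 3 symbols.

∅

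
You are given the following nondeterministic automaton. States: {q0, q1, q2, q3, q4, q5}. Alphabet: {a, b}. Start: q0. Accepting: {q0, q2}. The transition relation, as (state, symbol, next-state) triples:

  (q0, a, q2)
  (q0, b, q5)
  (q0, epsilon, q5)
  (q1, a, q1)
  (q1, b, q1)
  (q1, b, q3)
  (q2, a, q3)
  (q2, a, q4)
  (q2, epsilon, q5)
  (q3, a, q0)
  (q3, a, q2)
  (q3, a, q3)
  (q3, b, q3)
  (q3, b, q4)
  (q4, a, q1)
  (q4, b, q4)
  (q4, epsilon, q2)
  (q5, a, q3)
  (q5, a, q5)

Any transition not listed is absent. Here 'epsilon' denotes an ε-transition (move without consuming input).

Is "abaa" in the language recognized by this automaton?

Yes

Start: ε-closure({q0}) = {q0, q5}.
Read 'a': q0→{q2}, q5→{q3, q5}; now {q2, q3, q5}.
Read 'b': q2→∅, q3→{q3, q4}, q5→∅; union {q3, q4}; ε-closure = {q2, q3, q4, q5}.
Read 'a': q2→{q3, q4}, q3→{q0, q2, q3}, q4→{q1}, q5→{q3, q5}; now {q0, q1, q2, q3, q4, q5}.
Read 'a': q0→{q2}, q1→{q1}, q2→{q3, q4}, q3→{q0, q2, q3}, q4→{q1}, q5→{q3, q5}; now {q0, q1, q2, q3, q4, q5}.
The final set {q0, q1, q2, q3, q4, q5} contains the accepting states q0, q2.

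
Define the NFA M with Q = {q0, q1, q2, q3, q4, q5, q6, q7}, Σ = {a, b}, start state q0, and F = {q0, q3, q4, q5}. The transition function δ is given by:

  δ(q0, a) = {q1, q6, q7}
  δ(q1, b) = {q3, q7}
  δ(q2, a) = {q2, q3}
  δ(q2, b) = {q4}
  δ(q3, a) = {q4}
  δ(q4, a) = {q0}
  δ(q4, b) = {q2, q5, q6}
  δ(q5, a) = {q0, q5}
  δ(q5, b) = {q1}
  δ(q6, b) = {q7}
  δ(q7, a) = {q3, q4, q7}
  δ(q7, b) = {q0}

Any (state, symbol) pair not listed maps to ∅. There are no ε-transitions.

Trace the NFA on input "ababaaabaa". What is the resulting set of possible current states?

Start in {q0}.
Read 'a': {q0} → {q1, q6, q7}.
Read 'b': {q1, q6, q7} → {q0, q3, q7}.
Read 'a': {q0, q3, q7} → {q1, q3, q4, q6, q7}.
Read 'b': {q1, q3, q4, q6, q7} → {q0, q2, q3, q5, q6, q7}.
Read 'a': {q0, q2, q3, q5, q6, q7} → {q0, q1, q2, q3, q4, q5, q6, q7}.
Read 'a': {q0, q1, q2, q3, q4, q5, q6, q7} → {q0, q1, q2, q3, q4, q5, q6, q7}.
Read 'a': {q0, q1, q2, q3, q4, q5, q6, q7} → {q0, q1, q2, q3, q4, q5, q6, q7}.
Read 'b': {q0, q1, q2, q3, q4, q5, q6, q7} → {q0, q1, q2, q3, q4, q5, q6, q7}.
Read 'a': {q0, q1, q2, q3, q4, q5, q6, q7} → {q0, q1, q2, q3, q4, q5, q6, q7}.
Read 'a': {q0, q1, q2, q3, q4, q5, q6, q7} → {q0, q1, q2, q3, q4, q5, q6, q7}.

{q0, q1, q2, q3, q4, q5, q6, q7}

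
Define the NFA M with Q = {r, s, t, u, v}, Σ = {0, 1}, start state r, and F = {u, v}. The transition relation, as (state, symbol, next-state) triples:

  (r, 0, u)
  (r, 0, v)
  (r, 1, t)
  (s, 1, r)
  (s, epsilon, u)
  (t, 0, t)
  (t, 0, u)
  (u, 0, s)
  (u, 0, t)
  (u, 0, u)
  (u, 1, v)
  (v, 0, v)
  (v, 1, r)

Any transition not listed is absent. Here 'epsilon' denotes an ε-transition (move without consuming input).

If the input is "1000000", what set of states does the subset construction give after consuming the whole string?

{s, t, u}

Start in {r}.
Read '1': r→{t}; now {t}.
Read '0': t→{t, u}; now {t, u}.
Read '0': t→{t, u}, u→{s, t, u}; now {s, t, u}.
Read '0': s→∅, t→{t, u}, u→{s, t, u}; now {s, t, u}.
Read '0': s→∅, t→{t, u}, u→{s, t, u}; now {s, t, u}.
Read '0': s→∅, t→{t, u}, u→{s, t, u}; now {s, t, u}.
Read '0': s→∅, t→{t, u}, u→{s, t, u}; now {s, t, u}.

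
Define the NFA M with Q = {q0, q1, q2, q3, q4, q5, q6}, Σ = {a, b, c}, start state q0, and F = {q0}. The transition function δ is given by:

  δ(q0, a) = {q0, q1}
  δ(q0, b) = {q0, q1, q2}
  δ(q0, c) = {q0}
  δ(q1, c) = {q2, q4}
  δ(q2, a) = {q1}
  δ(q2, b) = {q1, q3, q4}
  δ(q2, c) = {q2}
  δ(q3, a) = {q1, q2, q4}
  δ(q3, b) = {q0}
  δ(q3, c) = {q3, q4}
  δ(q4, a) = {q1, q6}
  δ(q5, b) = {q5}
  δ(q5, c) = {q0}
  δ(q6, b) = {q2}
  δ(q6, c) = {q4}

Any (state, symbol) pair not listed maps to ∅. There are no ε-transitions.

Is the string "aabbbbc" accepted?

Yes

Start in {q0}.
Read 'a': {q0} → {q0, q1}.
Read 'a': {q0, q1} → {q0, q1}.
Read 'b': {q0, q1} → {q0, q1, q2}.
Read 'b': {q0, q1, q2} → {q0, q1, q2, q3, q4}.
Read 'b': {q0, q1, q2, q3, q4} → {q0, q1, q2, q3, q4}.
Read 'b': {q0, q1, q2, q3, q4} → {q0, q1, q2, q3, q4}.
Read 'c': {q0, q1, q2, q3, q4} → {q0, q2, q3, q4}.
The final set {q0, q2, q3, q4} contains the accepting state q0.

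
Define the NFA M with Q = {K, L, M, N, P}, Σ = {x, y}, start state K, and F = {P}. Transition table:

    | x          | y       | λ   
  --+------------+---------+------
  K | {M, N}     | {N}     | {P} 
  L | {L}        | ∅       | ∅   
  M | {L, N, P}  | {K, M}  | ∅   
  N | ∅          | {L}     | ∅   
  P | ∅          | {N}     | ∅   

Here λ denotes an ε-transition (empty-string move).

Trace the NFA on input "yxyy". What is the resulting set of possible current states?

Start: ε-closure({K}) = {K, P}.
Read 'y': K→{N}, P→{N}; now {N}.
Read 'x': N→∅; now ∅.
The set is empty and remains empty for the remaining 2 symbols.

∅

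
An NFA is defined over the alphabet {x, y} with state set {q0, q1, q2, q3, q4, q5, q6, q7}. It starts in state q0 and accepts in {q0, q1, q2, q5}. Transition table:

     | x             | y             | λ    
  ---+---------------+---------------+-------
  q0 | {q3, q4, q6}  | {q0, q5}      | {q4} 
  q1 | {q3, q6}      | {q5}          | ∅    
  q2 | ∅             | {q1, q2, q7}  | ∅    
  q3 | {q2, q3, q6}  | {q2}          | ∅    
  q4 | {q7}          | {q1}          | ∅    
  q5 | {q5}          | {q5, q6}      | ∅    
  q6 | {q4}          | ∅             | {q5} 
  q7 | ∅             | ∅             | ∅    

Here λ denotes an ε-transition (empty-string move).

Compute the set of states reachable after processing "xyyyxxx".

{q2, q3, q4, q5, q6, q7}

Start: ε-closure({q0}) = {q0, q4}.
Read 'x': q0→{q3, q4, q6}, q4→{q7}; union {q3, q4, q6, q7}; ε-closure = {q3, q4, q5, q6, q7}.
Read 'y': q3→{q2}, q4→{q1}, q5→{q5, q6}, q6→∅, q7→∅; now {q1, q2, q5, q6}.
Read 'y': q1→{q5}, q2→{q1, q2, q7}, q5→{q5, q6}, q6→∅; now {q1, q2, q5, q6, q7}.
Read 'y': q1→{q5}, q2→{q1, q2, q7}, q5→{q5, q6}, q6→∅, q7→∅; now {q1, q2, q5, q6, q7}.
Read 'x': q1→{q3, q6}, q2→∅, q5→{q5}, q6→{q4}, q7→∅; now {q3, q4, q5, q6}.
Read 'x': q3→{q2, q3, q6}, q4→{q7}, q5→{q5}, q6→{q4}; now {q2, q3, q4, q5, q6, q7}.
Read 'x': q2→∅, q3→{q2, q3, q6}, q4→{q7}, q5→{q5}, q6→{q4}, q7→∅; now {q2, q3, q4, q5, q6, q7}.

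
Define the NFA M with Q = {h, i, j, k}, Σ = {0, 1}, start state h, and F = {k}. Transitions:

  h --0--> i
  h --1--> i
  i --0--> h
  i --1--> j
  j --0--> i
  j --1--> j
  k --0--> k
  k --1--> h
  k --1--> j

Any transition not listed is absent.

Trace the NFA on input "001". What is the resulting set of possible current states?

{i}

Start in {h}.
Read '0': h→{i}; now {i}.
Read '0': i→{h}; now {h}.
Read '1': h→{i}; now {i}.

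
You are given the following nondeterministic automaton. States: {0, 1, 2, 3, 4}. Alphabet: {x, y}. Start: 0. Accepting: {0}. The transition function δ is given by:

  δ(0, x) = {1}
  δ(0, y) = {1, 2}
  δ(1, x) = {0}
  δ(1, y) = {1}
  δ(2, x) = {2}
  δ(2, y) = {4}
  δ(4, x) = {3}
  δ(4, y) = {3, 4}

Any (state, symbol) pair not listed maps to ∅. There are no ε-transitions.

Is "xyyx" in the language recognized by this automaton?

Yes

Start in {0}.
Read 'x': {0} → {1}.
Read 'y': {1} → {1}.
Read 'y': {1} → {1}.
Read 'x': {1} → {0}.
The final set {0} contains the accepting state 0.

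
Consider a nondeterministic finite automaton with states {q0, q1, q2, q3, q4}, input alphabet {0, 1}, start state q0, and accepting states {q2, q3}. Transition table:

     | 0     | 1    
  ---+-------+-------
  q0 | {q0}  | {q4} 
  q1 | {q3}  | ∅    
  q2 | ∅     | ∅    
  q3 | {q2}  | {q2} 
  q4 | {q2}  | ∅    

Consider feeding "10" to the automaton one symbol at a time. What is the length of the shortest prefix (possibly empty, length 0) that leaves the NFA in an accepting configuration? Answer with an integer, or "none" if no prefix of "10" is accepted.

2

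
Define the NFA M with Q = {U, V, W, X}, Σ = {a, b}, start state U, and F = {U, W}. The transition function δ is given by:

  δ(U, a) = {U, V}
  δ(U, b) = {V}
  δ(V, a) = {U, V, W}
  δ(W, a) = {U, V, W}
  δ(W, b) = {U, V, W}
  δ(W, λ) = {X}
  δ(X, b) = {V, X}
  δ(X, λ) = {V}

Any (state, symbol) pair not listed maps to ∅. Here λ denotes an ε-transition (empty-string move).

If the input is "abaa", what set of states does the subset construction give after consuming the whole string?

{U, V, W, X}

Start in {U}.
Read 'a': U→{U, V}; now {U, V}.
Read 'b': U→{V}, V→∅; now {V}.
Read 'a': V→{U, V, W}; union {U, V, W}; ε-closure = {U, V, W, X}.
Read 'a': U→{U, V}, V→{U, V, W}, W→{U, V, W}, X→∅; union {U, V, W}; ε-closure = {U, V, W, X}.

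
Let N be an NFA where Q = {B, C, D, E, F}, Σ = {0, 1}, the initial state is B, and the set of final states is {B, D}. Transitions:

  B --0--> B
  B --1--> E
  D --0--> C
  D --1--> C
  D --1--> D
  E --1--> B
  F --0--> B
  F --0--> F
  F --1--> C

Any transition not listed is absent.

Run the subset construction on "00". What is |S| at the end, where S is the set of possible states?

1

Start in {B}.
Read '0': {B} → {B}.
Read '0': {B} → {B}.
That set has 1 state.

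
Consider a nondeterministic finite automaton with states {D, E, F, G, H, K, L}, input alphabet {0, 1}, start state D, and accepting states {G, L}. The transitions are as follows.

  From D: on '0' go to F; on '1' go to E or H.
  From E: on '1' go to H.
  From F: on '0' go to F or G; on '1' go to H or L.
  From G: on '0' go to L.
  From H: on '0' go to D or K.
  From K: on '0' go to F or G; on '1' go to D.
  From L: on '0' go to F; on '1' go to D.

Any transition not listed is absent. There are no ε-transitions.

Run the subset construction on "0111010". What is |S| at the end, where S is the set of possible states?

Start in {D}.
Read '0': {D} → {F}.
Read '1': {F} → {H, L}.
Read '1': {H, L} → {D}.
Read '1': {D} → {E, H}.
Read '0': {E, H} → {D, K}.
Read '1': {D, K} → {D, E, H}.
Read '0': {D, E, H} → {D, F, K}.
That set has 3 states.

3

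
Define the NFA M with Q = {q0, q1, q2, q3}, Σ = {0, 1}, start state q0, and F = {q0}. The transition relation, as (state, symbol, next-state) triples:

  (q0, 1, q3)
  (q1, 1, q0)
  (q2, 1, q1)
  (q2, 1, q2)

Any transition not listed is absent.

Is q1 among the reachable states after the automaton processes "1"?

Start in {q0}.
Read '1': {q0} → {q3}.
State q1 is not in {q3}.

No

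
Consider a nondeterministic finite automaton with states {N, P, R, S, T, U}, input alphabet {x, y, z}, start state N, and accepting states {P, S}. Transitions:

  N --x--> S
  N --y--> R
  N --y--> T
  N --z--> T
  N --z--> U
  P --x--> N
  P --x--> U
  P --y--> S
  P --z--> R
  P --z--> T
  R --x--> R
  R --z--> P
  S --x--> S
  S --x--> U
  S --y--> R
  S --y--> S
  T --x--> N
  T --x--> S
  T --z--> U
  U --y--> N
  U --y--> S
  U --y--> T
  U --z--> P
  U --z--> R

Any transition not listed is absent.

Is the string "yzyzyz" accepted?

Start in {N}.
Read 'y': N→{R, T}; now {R, T}.
Read 'z': R→{P}, T→{U}; now {P, U}.
Read 'y': P→{S}, U→{N, S, T}; now {N, S, T}.
Read 'z': N→{T, U}, S→∅, T→{U}; now {T, U}.
Read 'y': T→∅, U→{N, S, T}; now {N, S, T}.
Read 'z': N→{T, U}, S→∅, T→{U}; now {T, U}.
The final set {T, U} contains no accepting state.

No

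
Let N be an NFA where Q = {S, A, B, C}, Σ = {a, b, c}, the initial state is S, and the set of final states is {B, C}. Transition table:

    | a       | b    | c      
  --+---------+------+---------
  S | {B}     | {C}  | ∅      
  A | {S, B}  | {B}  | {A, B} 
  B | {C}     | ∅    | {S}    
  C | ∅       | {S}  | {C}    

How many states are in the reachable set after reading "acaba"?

0

Start in {S}.
Read 'a': {S} → {B}.
Read 'c': {B} → {S}.
Read 'a': {S} → {B}.
Read 'b': {B} → ∅.
The set is empty and remains empty for the remaining 1 symbol.
That set has 0 states.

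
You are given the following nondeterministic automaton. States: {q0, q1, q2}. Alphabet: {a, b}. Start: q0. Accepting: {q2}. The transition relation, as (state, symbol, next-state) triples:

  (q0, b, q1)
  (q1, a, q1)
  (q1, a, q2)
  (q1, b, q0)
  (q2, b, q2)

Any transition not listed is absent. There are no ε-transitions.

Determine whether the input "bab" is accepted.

Yes

Start in {q0}.
Read 'b': {q0} → {q1}.
Read 'a': {q1} → {q1, q2}.
Read 'b': {q1, q2} → {q0, q2}.
The final set {q0, q2} contains the accepting state q2.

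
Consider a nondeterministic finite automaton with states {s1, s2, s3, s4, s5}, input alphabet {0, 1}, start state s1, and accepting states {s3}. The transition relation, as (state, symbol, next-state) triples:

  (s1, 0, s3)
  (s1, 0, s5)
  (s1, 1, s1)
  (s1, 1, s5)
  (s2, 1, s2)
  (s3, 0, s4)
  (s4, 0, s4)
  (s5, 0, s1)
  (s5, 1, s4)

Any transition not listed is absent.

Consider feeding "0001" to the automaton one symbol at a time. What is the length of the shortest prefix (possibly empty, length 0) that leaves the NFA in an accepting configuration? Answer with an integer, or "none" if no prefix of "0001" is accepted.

Start in {s1}.
Read '0': s1→{s3, s5}; now {s3, s5}.
None of the earlier sets intersect F, but {s3, s5} does.

1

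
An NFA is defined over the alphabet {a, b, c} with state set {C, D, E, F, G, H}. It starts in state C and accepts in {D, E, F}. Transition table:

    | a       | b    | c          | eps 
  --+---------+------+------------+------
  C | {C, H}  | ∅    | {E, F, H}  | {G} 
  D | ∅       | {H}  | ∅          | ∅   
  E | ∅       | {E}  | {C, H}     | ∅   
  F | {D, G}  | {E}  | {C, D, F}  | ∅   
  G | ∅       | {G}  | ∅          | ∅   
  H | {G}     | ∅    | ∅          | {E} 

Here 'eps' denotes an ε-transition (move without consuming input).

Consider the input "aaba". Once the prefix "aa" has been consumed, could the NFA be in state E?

Yes

Start: ε-closure({C}) = {C, G}.
Read 'a': C→{C, H}, G→∅; union {C, H}; ε-closure = {C, E, G, H}.
Read 'a': C→{C, H}, E→∅, G→∅, H→{G}; union {C, G, H}; ε-closure = {C, E, G, H}.
State E is in {C, E, G, H}.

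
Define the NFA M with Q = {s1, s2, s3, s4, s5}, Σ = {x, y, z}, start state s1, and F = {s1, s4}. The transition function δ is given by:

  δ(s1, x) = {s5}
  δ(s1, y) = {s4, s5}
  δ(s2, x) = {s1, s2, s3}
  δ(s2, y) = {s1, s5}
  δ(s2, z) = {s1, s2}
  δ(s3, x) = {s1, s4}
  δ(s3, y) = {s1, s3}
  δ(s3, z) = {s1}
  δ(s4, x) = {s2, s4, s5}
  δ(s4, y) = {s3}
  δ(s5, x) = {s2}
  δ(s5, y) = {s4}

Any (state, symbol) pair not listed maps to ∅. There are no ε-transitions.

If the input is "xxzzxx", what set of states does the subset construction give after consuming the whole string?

Start in {s1}.
Read 'x': {s1} → {s5}.
Read 'x': {s5} → {s2}.
Read 'z': {s2} → {s1, s2}.
Read 'z': {s1, s2} → {s1, s2}.
Read 'x': {s1, s2} → {s1, s2, s3, s5}.
Read 'x': {s1, s2, s3, s5} → {s1, s2, s3, s4, s5}.

{s1, s2, s3, s4, s5}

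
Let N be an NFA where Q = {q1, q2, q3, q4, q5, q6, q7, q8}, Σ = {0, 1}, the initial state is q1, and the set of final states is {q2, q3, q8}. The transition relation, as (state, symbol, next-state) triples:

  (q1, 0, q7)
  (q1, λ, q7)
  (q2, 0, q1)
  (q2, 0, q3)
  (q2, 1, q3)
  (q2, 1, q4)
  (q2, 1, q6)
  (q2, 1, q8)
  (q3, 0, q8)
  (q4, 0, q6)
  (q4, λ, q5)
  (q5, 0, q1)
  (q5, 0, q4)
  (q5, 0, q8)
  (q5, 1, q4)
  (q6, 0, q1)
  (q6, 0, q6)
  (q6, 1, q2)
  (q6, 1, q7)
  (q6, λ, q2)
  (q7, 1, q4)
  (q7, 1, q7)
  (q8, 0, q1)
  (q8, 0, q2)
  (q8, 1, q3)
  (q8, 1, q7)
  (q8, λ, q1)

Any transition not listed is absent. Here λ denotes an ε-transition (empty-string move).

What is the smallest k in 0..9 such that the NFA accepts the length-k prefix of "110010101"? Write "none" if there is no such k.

Start: ε-closure({q1}) = {q1, q7}.
Read '1': q1→∅, q7→{q4, q7}; union {q4, q7}; ε-closure = {q4, q5, q7}.
Read '1': q4→∅, q5→{q4}, q7→{q4, q7}; union {q4, q7}; ε-closure = {q4, q5, q7}.
Read '0': q4→{q6}, q5→{q1, q4, q8}, q7→∅; union {q1, q4, q6, q8}; ε-closure = {q1, q2, q4, q5, q6, q7, q8}.
None of the earlier sets intersect F, but {q1, q2, q4, q5, q6, q7, q8} does.

3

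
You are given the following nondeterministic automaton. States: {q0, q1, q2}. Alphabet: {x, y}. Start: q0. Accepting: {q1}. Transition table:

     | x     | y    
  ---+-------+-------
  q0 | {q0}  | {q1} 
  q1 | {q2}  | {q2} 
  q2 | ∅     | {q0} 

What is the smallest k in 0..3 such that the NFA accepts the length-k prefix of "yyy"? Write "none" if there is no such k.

Start in {q0}.
Read 'y': q0→{q1}; now {q1}.
None of the earlier sets intersect F, but {q1} does.

1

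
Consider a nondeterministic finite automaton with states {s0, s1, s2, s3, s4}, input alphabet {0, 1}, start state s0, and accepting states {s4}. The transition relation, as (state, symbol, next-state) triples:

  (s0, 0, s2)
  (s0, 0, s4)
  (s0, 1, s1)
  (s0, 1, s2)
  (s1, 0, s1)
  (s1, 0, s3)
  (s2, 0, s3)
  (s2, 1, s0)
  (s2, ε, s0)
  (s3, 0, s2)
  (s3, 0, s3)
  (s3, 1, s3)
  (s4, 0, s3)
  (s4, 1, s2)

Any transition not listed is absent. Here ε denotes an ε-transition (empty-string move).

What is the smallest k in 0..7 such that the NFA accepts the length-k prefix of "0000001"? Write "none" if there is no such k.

Start in {s0}.
Read '0': s0→{s2, s4}; union {s2, s4}; ε-closure = {s0, s2, s4}.
None of the earlier sets intersect F, but {s0, s2, s4} does.

1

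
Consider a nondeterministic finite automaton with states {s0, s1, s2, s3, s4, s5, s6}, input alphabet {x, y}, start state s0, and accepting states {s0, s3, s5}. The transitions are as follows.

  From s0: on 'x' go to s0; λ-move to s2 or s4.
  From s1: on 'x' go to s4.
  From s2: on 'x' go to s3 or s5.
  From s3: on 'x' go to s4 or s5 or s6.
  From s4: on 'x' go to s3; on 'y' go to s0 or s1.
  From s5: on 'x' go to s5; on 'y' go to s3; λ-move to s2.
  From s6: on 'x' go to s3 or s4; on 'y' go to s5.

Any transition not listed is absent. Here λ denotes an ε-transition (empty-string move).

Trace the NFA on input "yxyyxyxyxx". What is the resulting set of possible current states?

Start: ε-closure({s0}) = {s0, s2, s4}.
Read 'y': s0→∅, s2→∅, s4→{s0, s1}; union {s0, s1}; ε-closure = {s0, s1, s2, s4}.
Read 'x': s0→{s0}, s1→{s4}, s2→{s3, s5}, s4→{s3}; union {s0, s3, s4, s5}; ε-closure = {s0, s2, s3, s4, s5}.
Read 'y': s0→∅, s2→∅, s3→∅, s4→{s0, s1}, s5→{s3}; union {s0, s1, s3}; ε-closure = {s0, s1, s2, s3, s4}.
Read 'y': s0→∅, s1→∅, s2→∅, s3→∅, s4→{s0, s1}; union {s0, s1}; ε-closure = {s0, s1, s2, s4}.
Read 'x': s0→{s0}, s1→{s4}, s2→{s3, s5}, s4→{s3}; union {s0, s3, s4, s5}; ε-closure = {s0, s2, s3, s4, s5}.
Read 'y': s0→∅, s2→∅, s3→∅, s4→{s0, s1}, s5→{s3}; union {s0, s1, s3}; ε-closure = {s0, s1, s2, s3, s4}.
Read 'x': s0→{s0}, s1→{s4}, s2→{s3, s5}, s3→{s4, s5, s6}, s4→{s3}; union {s0, s3, s4, s5, s6}; ε-closure = {s0, s2, s3, s4, s5, s6}.
Read 'y': s0→∅, s2→∅, s3→∅, s4→{s0, s1}, s5→{s3}, s6→{s5}; union {s0, s1, s3, s5}; ε-closure = {s0, s1, s2, s3, s4, s5}.
Read 'x': s0→{s0}, s1→{s4}, s2→{s3, s5}, s3→{s4, s5, s6}, s4→{s3}, s5→{s5}; union {s0, s3, s4, s5, s6}; ε-closure = {s0, s2, s3, s4, s5, s6}.
Read 'x': s0→{s0}, s2→{s3, s5}, s3→{s4, s5, s6}, s4→{s3}, s5→{s5}, s6→{s3, s4}; union {s0, s3, s4, s5, s6}; ε-closure = {s0, s2, s3, s4, s5, s6}.

{s0, s2, s3, s4, s5, s6}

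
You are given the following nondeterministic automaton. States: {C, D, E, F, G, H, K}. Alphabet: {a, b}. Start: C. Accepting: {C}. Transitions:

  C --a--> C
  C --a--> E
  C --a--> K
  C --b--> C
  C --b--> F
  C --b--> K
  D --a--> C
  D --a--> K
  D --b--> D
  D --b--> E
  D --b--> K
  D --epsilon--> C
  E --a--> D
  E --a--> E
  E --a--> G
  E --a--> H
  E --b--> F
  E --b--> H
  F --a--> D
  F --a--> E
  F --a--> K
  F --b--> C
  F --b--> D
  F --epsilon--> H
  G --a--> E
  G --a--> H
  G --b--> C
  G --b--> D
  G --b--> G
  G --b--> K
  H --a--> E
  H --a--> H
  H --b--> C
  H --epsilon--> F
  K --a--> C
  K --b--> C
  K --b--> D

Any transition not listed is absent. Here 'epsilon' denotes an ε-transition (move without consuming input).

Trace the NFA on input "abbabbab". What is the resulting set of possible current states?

Start in {C}.
Read 'a': C→{C, E, K}; now {C, E, K}.
Read 'b': C→{C, F, K}, E→{F, H}, K→{C, D}; now {C, D, F, H, K}.
Read 'b': C→{C, F, K}, D→{D, E, K}, F→{C, D}, H→{C}, K→{C, D}; union {C, D, E, F, K}; ε-closure = {C, D, E, F, H, K}.
Read 'a': C→{C, E, K}, D→{C, K}, E→{D, E, G, H}, F→{D, E, K}, H→{E, H}, K→{C}; union {C, D, E, G, H, K}; ε-closure = {C, D, E, F, G, H, K}.
Read 'b': C→{C, F, K}, D→{D, E, K}, E→{F, H}, F→{C, D}, G→{C, D, G, K}, H→{C}, K→{C, D}; now {C, D, E, F, G, H, K}.
Read 'b': C→{C, F, K}, D→{D, E, K}, E→{F, H}, F→{C, D}, G→{C, D, G, K}, H→{C}, K→{C, D}; now {C, D, E, F, G, H, K}.
Read 'a': C→{C, E, K}, D→{C, K}, E→{D, E, G, H}, F→{D, E, K}, G→{E, H}, H→{E, H}, K→{C}; union {C, D, E, G, H, K}; ε-closure = {C, D, E, F, G, H, K}.
Read 'b': C→{C, F, K}, D→{D, E, K}, E→{F, H}, F→{C, D}, G→{C, D, G, K}, H→{C}, K→{C, D}; now {C, D, E, F, G, H, K}.

{C, D, E, F, G, H, K}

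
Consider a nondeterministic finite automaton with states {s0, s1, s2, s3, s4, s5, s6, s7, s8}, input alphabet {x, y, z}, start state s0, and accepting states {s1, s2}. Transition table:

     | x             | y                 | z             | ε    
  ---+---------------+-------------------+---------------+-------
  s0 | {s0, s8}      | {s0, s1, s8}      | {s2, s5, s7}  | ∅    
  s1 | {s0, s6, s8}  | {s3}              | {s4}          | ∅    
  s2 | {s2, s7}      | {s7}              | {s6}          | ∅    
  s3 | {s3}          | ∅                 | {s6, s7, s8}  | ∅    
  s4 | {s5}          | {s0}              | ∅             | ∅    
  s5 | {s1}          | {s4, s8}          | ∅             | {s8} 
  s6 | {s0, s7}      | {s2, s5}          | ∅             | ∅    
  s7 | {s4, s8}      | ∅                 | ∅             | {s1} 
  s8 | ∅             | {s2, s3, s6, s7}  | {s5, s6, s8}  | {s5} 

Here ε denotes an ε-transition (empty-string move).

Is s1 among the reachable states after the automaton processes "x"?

No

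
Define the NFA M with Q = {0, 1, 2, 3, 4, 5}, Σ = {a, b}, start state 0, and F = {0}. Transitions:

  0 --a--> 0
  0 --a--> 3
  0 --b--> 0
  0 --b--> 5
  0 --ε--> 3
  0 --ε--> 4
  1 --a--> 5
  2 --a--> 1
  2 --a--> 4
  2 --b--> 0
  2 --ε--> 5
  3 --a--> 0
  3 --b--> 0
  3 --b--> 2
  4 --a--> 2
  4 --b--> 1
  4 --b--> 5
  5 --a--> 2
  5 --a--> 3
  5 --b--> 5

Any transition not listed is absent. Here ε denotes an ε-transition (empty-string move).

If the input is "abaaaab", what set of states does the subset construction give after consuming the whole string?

{0, 1, 2, 3, 4, 5}

Start: ε-closure({0}) = {0, 3, 4}.
Read 'a': 0→{0, 3}, 3→{0}, 4→{2}; union {0, 2, 3}; ε-closure = {0, 2, 3, 4, 5}.
Read 'b': 0→{0, 5}, 2→{0}, 3→{0, 2}, 4→{1, 5}, 5→{5}; union {0, 1, 2, 5}; ε-closure = {0, 1, 2, 3, 4, 5}.
Read 'a': 0→{0, 3}, 1→{5}, 2→{1, 4}, 3→{0}, 4→{2}, 5→{2, 3}; now {0, 1, 2, 3, 4, 5}.
Read 'a': 0→{0, 3}, 1→{5}, 2→{1, 4}, 3→{0}, 4→{2}, 5→{2, 3}; now {0, 1, 2, 3, 4, 5}.
Read 'a': 0→{0, 3}, 1→{5}, 2→{1, 4}, 3→{0}, 4→{2}, 5→{2, 3}; now {0, 1, 2, 3, 4, 5}.
Read 'a': 0→{0, 3}, 1→{5}, 2→{1, 4}, 3→{0}, 4→{2}, 5→{2, 3}; now {0, 1, 2, 3, 4, 5}.
Read 'b': 0→{0, 5}, 1→∅, 2→{0}, 3→{0, 2}, 4→{1, 5}, 5→{5}; union {0, 1, 2, 5}; ε-closure = {0, 1, 2, 3, 4, 5}.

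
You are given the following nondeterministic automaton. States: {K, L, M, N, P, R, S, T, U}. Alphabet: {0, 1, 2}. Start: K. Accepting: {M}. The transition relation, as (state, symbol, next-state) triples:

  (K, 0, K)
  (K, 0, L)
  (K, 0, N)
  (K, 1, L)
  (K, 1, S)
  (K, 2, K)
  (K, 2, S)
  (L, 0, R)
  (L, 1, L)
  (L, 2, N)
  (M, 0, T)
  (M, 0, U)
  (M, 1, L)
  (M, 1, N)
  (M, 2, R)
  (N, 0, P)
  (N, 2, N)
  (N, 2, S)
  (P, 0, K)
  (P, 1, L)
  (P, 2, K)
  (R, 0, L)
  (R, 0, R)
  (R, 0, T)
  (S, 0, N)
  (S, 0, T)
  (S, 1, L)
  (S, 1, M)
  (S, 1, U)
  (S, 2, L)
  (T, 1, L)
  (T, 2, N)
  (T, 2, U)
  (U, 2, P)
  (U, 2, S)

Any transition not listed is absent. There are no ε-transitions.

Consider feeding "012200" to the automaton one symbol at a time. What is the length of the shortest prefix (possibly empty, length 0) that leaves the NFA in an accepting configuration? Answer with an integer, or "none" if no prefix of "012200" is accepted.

Start in {K}.
Read '0': {K} → {K, L, N}.
Read '1': {K, L, N} → {L, S}.
Read '2': {L, S} → {L, N}.
Read '2': {L, N} → {N, S}.
Read '0': {N, S} → {N, P, T}.
Read '0': {N, P, T} → {K, P}.
No reachable set along the way intersects F.

none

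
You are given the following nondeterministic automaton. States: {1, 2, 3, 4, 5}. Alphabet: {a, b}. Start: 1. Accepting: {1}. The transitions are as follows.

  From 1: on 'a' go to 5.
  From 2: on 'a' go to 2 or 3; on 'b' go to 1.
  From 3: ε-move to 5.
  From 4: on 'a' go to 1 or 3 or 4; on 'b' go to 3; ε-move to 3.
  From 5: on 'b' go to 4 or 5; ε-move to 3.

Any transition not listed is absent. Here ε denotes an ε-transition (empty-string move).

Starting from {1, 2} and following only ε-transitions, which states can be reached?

{1, 2}

Begin with {1, 2}.
No ε-moves leave this set, so the closure equals the set itself.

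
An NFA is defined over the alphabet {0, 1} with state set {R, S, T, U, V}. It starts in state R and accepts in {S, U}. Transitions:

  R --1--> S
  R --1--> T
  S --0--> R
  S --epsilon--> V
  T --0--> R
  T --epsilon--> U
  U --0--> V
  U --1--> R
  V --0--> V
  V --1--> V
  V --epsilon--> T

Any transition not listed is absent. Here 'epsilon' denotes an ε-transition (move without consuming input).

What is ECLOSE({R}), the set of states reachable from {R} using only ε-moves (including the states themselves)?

Begin with {R}.
No ε-moves leave this set, so the closure equals the set itself.

{R}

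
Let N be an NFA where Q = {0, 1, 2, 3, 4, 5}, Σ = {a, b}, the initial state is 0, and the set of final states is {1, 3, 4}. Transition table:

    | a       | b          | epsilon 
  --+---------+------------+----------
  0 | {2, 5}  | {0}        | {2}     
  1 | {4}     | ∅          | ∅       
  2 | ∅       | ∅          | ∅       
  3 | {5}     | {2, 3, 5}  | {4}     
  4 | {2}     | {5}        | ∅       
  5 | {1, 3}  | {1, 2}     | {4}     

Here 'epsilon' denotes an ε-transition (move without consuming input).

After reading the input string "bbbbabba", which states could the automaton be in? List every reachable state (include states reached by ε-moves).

{1, 2, 3, 4}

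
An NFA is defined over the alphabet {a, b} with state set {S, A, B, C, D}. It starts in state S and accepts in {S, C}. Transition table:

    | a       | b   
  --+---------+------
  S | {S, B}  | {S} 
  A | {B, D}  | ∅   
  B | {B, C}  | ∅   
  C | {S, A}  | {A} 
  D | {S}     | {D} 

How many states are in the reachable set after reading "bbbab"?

Start in {S}.
Read 'b': S→{S}; now {S}.
Read 'b': S→{S}; now {S}.
Read 'b': S→{S}; now {S}.
Read 'a': S→{S, B}; now {S, B}.
Read 'b': S→{S}, B→∅; now {S}.
That set has 1 state.

1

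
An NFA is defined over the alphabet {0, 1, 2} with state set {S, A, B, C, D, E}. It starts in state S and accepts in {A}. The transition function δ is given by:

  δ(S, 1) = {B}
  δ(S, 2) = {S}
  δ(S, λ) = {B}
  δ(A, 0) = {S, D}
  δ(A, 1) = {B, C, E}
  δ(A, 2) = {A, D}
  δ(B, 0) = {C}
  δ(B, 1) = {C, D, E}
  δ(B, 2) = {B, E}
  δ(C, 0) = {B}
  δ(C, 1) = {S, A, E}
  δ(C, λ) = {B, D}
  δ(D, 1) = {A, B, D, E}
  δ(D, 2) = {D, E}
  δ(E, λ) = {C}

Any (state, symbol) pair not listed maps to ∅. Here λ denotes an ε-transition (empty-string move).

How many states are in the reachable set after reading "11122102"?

5

Start: ε-closure({S}) = {S, B}.
Read '1': {S, B} → {B, C, D, E}.
Read '1': {B, C, D, E} → {S, A, B, C, D, E}.
Read '1': {S, A, B, C, D, E} → {S, A, B, C, D, E}.
Read '2': {S, A, B, C, D, E} → {S, A, B, C, D, E}.
Read '2': {S, A, B, C, D, E} → {S, A, B, C, D, E}.
Read '1': {S, A, B, C, D, E} → {S, A, B, C, D, E}.
Read '0': {S, A, B, C, D, E} → {S, B, C, D}.
Read '2': {S, B, C, D} → {S, B, C, D, E}.
That set has 5 states.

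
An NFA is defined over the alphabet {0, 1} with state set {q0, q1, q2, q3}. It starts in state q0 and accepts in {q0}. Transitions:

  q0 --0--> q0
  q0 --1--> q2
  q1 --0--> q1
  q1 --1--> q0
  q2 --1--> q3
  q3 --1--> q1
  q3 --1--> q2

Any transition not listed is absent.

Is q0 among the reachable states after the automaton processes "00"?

Start in {q0}.
Read '0': {q0} → {q0}.
Read '0': {q0} → {q0}.
State q0 is in {q0}.

Yes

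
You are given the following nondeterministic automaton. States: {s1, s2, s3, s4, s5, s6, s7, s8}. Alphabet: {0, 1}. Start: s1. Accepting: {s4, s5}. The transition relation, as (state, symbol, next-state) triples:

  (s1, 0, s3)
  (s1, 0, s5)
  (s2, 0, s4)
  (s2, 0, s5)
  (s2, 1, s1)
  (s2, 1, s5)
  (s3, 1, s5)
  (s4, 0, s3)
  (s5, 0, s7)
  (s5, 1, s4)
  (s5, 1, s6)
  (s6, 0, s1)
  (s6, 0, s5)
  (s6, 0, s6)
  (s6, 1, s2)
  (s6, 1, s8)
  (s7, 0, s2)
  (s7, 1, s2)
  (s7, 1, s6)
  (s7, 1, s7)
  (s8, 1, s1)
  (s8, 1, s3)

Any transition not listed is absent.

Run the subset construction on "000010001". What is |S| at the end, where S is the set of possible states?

7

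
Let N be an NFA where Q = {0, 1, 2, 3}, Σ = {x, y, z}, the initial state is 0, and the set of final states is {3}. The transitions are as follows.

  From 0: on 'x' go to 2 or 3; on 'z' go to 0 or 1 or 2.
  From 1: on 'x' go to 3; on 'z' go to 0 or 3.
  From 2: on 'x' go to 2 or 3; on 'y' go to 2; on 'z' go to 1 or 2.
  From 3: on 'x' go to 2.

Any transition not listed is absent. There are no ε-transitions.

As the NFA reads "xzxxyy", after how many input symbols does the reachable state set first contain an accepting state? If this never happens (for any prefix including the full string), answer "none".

1

Start in {0}.
Read 'x': 0→{2, 3}; now {2, 3}.
None of the earlier sets intersect F, but {2, 3} does.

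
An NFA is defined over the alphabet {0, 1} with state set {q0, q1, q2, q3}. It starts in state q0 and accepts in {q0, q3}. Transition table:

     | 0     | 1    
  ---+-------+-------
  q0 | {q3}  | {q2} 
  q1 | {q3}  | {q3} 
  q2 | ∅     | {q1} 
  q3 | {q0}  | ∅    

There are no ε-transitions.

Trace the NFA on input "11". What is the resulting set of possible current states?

Start in {q0}.
Read '1': {q0} → {q2}.
Read '1': {q2} → {q1}.

{q1}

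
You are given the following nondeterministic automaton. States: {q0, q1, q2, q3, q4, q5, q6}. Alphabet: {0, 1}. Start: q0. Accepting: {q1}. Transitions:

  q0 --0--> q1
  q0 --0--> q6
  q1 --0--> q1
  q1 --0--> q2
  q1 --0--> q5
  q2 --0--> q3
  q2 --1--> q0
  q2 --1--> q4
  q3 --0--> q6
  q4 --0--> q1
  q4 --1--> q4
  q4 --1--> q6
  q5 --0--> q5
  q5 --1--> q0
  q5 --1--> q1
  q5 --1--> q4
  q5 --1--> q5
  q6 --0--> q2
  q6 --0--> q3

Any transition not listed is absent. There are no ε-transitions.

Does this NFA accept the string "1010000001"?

Start in {q0}.
Read '1': {q0} → ∅.
The set is empty and remains empty for the remaining 9 symbols.
The final set ∅ contains no accepting state.

No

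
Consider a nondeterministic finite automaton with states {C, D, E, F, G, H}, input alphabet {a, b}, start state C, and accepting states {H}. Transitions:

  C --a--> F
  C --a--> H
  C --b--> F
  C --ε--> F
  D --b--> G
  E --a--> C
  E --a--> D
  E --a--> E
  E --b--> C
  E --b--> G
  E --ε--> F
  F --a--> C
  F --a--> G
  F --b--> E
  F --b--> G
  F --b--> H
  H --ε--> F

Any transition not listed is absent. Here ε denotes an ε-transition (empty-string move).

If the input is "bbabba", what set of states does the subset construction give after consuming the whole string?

Start: ε-closure({C}) = {C, F}.
Read 'b': C→{F}, F→{E, G, H}; now {E, F, G, H}.
Read 'b': E→{C, G}, F→{E, G, H}, G→∅, H→∅; union {C, E, G, H}; ε-closure = {C, E, F, G, H}.
Read 'a': C→{F, H}, E→{C, D, E}, F→{C, G}, G→∅, H→∅; now {C, D, E, F, G, H}.
Read 'b': C→{F}, D→{G}, E→{C, G}, F→{E, G, H}, G→∅, H→∅; now {C, E, F, G, H}.
Read 'b': C→{F}, E→{C, G}, F→{E, G, H}, G→∅, H→∅; now {C, E, F, G, H}.
Read 'a': C→{F, H}, E→{C, D, E}, F→{C, G}, G→∅, H→∅; now {C, D, E, F, G, H}.

{C, D, E, F, G, H}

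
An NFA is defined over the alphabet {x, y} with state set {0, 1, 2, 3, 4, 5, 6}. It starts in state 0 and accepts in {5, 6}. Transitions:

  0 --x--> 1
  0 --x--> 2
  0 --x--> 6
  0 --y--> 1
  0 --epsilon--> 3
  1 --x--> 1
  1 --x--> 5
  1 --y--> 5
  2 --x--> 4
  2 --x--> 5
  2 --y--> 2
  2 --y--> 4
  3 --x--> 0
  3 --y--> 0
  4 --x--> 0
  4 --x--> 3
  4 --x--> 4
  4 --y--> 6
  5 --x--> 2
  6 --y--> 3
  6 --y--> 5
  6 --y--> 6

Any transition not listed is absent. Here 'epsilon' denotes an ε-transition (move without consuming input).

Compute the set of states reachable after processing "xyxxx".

{0, 1, 2, 3, 4, 5, 6}

Start: ε-closure({0}) = {0, 3}.
Read 'x': 0→{1, 2, 6}, 3→{0}; union {0, 1, 2, 6}; ε-closure = {0, 1, 2, 3, 6}.
Read 'y': 0→{1}, 1→{5}, 2→{2, 4}, 3→{0}, 6→{3, 5, 6}; now {0, 1, 2, 3, 4, 5, 6}.
Read 'x': 0→{1, 2, 6}, 1→{1, 5}, 2→{4, 5}, 3→{0}, 4→{0, 3, 4}, 5→{2}, 6→∅; now {0, 1, 2, 3, 4, 5, 6}.
Read 'x': 0→{1, 2, 6}, 1→{1, 5}, 2→{4, 5}, 3→{0}, 4→{0, 3, 4}, 5→{2}, 6→∅; now {0, 1, 2, 3, 4, 5, 6}.
Read 'x': 0→{1, 2, 6}, 1→{1, 5}, 2→{4, 5}, 3→{0}, 4→{0, 3, 4}, 5→{2}, 6→∅; now {0, 1, 2, 3, 4, 5, 6}.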